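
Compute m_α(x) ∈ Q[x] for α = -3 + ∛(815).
m_α(x) = x^3 + 9x^2 + 27x - 788

Set β = α + 3 = ∛(815), so β^3 = 815. Then (α + 3)^3 - 815 = 0, i.e. α is a root of g(x) = (x + 3)^3 - 815 = x^3 + 9x^2 + 27x - 788. Since g(x) = h(x + 3) where h(x) = x^3 - 815, and h is irreducible over Q (because 815 is not a perfect cube, so h has no rational root, and a monic cubic with no rational root is irreducible), g is also irreducible (irreducibility is preserved under the substitution x → x + 3). Hence m_α(x) = x^3 + 9x^2 + 27x - 788.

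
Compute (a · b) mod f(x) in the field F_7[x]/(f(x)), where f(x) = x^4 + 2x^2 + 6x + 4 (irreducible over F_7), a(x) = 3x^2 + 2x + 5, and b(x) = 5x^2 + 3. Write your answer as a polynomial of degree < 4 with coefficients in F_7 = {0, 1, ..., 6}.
a · b ≡ 3x^3 + 4x^2 + 4 (mod f(x))

Multiply in F_7[x]: a(x)·b(x) = (3x^2 + 2x + 5)·(5x^2 + 3) = x^4 + 3x^3 + 6x^2 + 6x + 1. This has degree ≥ 4, so divide by f(x) over F_7: x^4 + 3x^3 + 6x^2 + 6x + 1 = (1)·(x^4 + 2x^2 + 6x + 4) + (3x^3 + 4x^2 + 4). Hence a·b ≡ 3x^3 + 4x^2 + 4 (mod f). (F_7[x]/(f) is a field with 7^4 = 2401 elements since f is irreducible of degree 4.)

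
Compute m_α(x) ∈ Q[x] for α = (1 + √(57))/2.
m_α(x) = x^2 - x - 14

From 2α - 1 = √(57), squaring gives (2α - 1)^2 = 57, i.e. 4α^2 - 4α + 1 = 57, so α^2 - α + (1 - 57)/4 = 0. Since 57 ≡ 1 (mod 4), (1 - 57)/4 = -14 ∈ Z. The polynomial x^2 - x - 14 has discriminant 1 - 4·(-14) = 57, which is not a perfect square in Q (d = 57 is squarefree and ≠ 1), so x^2 - x - 14 is irreducible over Q. It is the minimal polynomial of α.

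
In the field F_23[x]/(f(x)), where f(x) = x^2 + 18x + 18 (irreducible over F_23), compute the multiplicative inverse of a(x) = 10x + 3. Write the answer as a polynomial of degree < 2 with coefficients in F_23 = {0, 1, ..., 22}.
a(x)^(-1) ≡ 9x + 19 (mod f(x))

Since f is irreducible over F_23, F_23[x]/(f) is a field and a(x) ≠ 0 has an inverse. Apply the extended Euclidean algorithm to f(x) and a(x) in F_23[x]: f(x) = (7x + 2)·a(x) + (12). The last nonzero remainder is the constant 12 = gcd(f, a) in F_23. Back-substituting through the division chain expresses 12 = s(x)·a(x) + t(x)·f(x) with s(x) ≡ 16x + 21 (mod f), so (16x + 21)·a(x) ≡ 12 (mod f). Multiplying by 12^(-1) ≡ 2 in F_23 gives a(x)^(-1) ≡ 2·(16x + 21) ≡ 9x + 19 (mod f). Check: (10x + 3)·(9x + 19) = 21x^2 + 10x + 11 ≡ 1 (mod x^2 + 18x + 18).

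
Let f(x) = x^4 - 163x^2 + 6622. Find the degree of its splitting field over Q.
[K : Q] = 4

Solving the quadratic in x^2: x^2 = (163 ± √(163^2 - 4·6622))/2 = (163 ± √81)/2 = (163 ± 9)/2, giving x^2 = 77 or x^2 = 86. So f(x) = (x^2 - 77)(x^2 - 86) and the roots of f are ±√77, ±√86. Hence the splitting field is K = Q(√77, √86). Since 77 and 86 are distinct squarefree integers > 1, their product 6622 is not a perfect square, so √86 ∉ Q(√77). By the tower law [K:Q] = [Q(√77,√86):Q(√77)] · [Q(√77):Q] = 2 · 2 = 4.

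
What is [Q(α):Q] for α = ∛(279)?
[Q(α):Q] = 3

The minimal polynomial of α is x^3 - 279, irreducible over Q since 279 is not a perfect cube (so x^3 - 279 has no rational root). Hence [Q(α):Q] = deg(m_α) = 3.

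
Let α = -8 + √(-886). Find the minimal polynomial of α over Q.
m_α(x) = x^2 + 16x + 950

From α + 8 = √(-886), squaring gives (α + 8)^2 = -886, i.e. α^2 + 16α + 64 = -886, so α^2 + 16α + 950 = 0. The discriminant of x^2 + 16x + 950 is (16)^2 - 4·(950) = 256 - 3800 = -3544, and 4·(-886) is not a perfect square in Q since -886 is squarefree and ≠ 1. Hence x^2 + 16x + 950 is irreducible over Q and is the minimal polynomial of α.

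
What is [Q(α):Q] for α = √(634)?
[Q(α):Q] = 2

[Q(α):Q] equals the degree of the minimal polynomial of α. Here α^2 = 634 and x^2 - 634 is irreducible (d = 634 is squarefree, ≠ 1, hence not a square), so deg(m_α) = 2. Thus [Q(α):Q] = 2.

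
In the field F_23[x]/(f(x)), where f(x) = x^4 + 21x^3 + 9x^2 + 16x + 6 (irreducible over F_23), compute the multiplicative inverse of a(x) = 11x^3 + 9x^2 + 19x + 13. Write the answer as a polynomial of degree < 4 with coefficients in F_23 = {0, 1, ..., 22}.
a(x)^(-1) ≡ 4x^3 + 13x^2 + 19x + 14 (mod f(x))

Since f is irreducible over F_23, F_23[x]/(f) is a field and a(x) ≠ 0 has an inverse. Apply the extended Euclidean algorithm to f(x) and a(x) in F_23[x]: f(x) = (21x + 14)·a(x) + (13x^2 + 6x + 8);  a(x) = (15x + 15)·(13x^2 + 6x + 8) + (16x + 8);  (13x^2 + 6x + 8) = (8x + 5)·(16x + 8) + (14). The last nonzero remainder is the constant 14 = gcd(f, a) in F_23. Back-substituting through the division chain expresses 14 = s(x)·a(x) + t(x)·f(x) with s(x) ≡ 10x^3 + 21x^2 + 13x + 12 (mod f), so (10x^3 + 21x^2 + 13x + 12)·a(x) ≡ 14 (mod f). Multiplying by 14^(-1) ≡ 5 in F_23 gives a(x)^(-1) ≡ 5·(10x^3 + 21x^2 + 13x + 12) ≡ 4x^3 + 13x^2 + 19x + 14 (mod f). Check: (11x^3 + 9x^2 + 19x + 13)·(4x^3 + 13x^2 + 19x + 14) = 21x^6 + 18x^5 + 11x^4 + 3x^3 + 12x^2 + 7x + 21 ≡ 1 (mod x^4 + 21x^3 + 9x^2 + 16x + 6).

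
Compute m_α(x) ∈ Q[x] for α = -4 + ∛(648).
m_α(x) = x^3 + 12x^2 + 48x - 584

Set β = α + 4 = ∛(648), so β^3 = 648. Then (α + 4)^3 - 648 = 0, i.e. α is a root of g(x) = (x + 4)^3 - 648 = x^3 + 12x^2 + 48x - 584. Since g(x) = h(x + 4) where h(x) = x^3 - 648, and h is irreducible over Q (because 648 is not a perfect cube, so h has no rational root, and a monic cubic with no rational root is irreducible), g is also irreducible (irreducibility is preserved under the substitution x → x + 4). Hence m_α(x) = x^3 + 12x^2 + 48x - 584.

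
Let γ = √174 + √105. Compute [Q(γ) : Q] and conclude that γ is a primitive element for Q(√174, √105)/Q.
[Q(γ) : Q] = 4 (equivalently, Q(γ) = Q(√174, √105))

Obviously Q(γ) ⊆ Q(√174, √105), and [Q(√174, √105):Q] = 4 (since 174, 105 are distinct squarefree integers > 1 with 18270 not a perfect square). To show equality we compute the minimal polynomial of γ. From γ = √174 + √105: γ^2 = 174 + 2√(18270) + 105 = 279 + 2√(18270), so γ^2 - 279 = 2√(18270); squaring, (γ^2 - 279)^2 = 4·18270, i.e. γ^4 - 558γ^2 + 77841 - 73080 = 0, i.e. γ^4 - 558γ^2 + 4761 = 0. So γ is a root of x^4 - 558x^2 + 4761. This polynomial is irreducible over Q: it has no rational root (each ±√174 ± √105 is irrational), and any factorization into two quadratics over Q would force √(18270) ∈ Q (pairing opposite roots) or √174, √105 ∈ Q (other pairings), all impossible. Hence [Q(γ):Q] = 4 = [Q(√174, √105):Q], so Q(γ) = Q(√174, √105).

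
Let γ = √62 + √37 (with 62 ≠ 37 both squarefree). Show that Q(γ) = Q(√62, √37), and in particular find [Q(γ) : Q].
[Q(γ) : Q] = 4 (equivalently, Q(γ) = Q(√62, √37))

Obviously Q(γ) ⊆ Q(√62, √37), and [Q(√62, √37):Q] = 4 (since 62, 37 are distinct squarefree integers > 1 with 2294 not a perfect square). To show equality we compute the minimal polynomial of γ. From γ = √62 + √37: γ^2 = 62 + 2√(2294) + 37 = 99 + 2√(2294), so γ^2 - 99 = 2√(2294); squaring, (γ^2 - 99)^2 = 4·2294, i.e. γ^4 - 198γ^2 + 9801 - 9176 = 0, i.e. γ^4 - 198γ^2 + 625 = 0. So γ is a root of x^4 - 198x^2 + 625. This polynomial is irreducible over Q: it has no rational root (each ±√62 ± √37 is irrational), and any factorization into two quadratics over Q would force √(2294) ∈ Q (pairing opposite roots) or √62, √37 ∈ Q (other pairings), all impossible. Hence [Q(γ):Q] = 4 = [Q(√62, √37):Q], so Q(γ) = Q(√62, √37).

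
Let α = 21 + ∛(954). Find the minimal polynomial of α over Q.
m_α(x) = x^3 - 63x^2 + 1323x - 10215

Set β = α - 21 = ∛(954), so β^3 = 954. Then (α - 21)^3 - 954 = 0, i.e. α is a root of g(x) = (x - 21)^3 - 954 = x^3 - 63x^2 + 1323x - 10215. Since g(x) = h(x - 21) where h(x) = x^3 - 954, and h is irreducible over Q (because 954 is not a perfect cube, so h has no rational root, and a monic cubic with no rational root is irreducible), g is also irreducible (irreducibility is preserved under the substitution x → x - 21). Hence m_α(x) = x^3 - 63x^2 + 1323x - 10215.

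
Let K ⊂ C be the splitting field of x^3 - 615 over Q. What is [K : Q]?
[K : Q] = 6

The roots of x^3 - 615 are ∛615, ω∛615, ω^2∛615 where ω = e^(2πi/3) is a primitive cube root of unity, so K = Q(∛615, ω). Now [Q(∛615):Q] = 3 (since 615 is not a perfect cube, x^3 - 615 is irreducible) and [Q(ω):Q] = 2. Both 2 and 3 divide [K:Q], and [K:Q] ≤ 3·2 = 6, so [K:Q] = 6. (Equivalently: Q(∛615) ⊂ R but ω ∉ R, so [K : Q(∛615)] = 2.)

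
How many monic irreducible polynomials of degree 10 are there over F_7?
There are 28245840 monic irreducible polynomials of degree 10 over F_7

Each element of F_{7^10} that lies in no proper subfield is a root of exactly one monic irreducible of degree 10 over F_7, and each such polynomial has 10 distinct roots in F_{7^10}. By Möbius inversion the count is N_7(10) = (1/10) Σ_{d|10} μ(10/d) · 7^d = (1/10)(μ(10)·7^1 + μ(5)·7^2 + μ(2)·7^5 + μ(1)·7^10) = 282458400/10 = 28245840.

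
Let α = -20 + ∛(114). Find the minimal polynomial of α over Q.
m_α(x) = x^3 + 60x^2 + 1200x + 7886

Set β = α + 20 = ∛(114), so β^3 = 114. Then (α + 20)^3 - 114 = 0, i.e. α is a root of g(x) = (x + 20)^3 - 114 = x^3 + 60x^2 + 1200x + 7886. Since g(x) = h(x + 20) where h(x) = x^3 - 114, and h is irreducible over Q (because 114 is not a perfect cube, so h has no rational root, and a monic cubic with no rational root is irreducible), g is also irreducible (irreducibility is preserved under the substitution x → x + 20). Hence m_α(x) = x^3 + 60x^2 + 1200x + 7886.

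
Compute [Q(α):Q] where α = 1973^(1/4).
[Q(α):Q] = 4

α is a root of x^4 - 1973. By Eisenstein's criterion at the prime p = 1973 (which divides the constant term 1973 but p^2 = 3892729 does not, since 1973 is squarefree), x^4 - 1973 is irreducible over Q. Hence [Q(α):Q] = 4.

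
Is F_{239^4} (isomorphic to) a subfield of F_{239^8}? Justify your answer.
Yes: F_{239^4} is a subfield of F_{239^8}

F_{p^m} embeds in F_{p^n} iff m | n (since F_{p^n} is the splitting field of x^(p^n) - x, and F_{p^m} ⊂ F_{p^n} forces p^n to be a power of p^m, i.e. m | n; conversely if m | n then every root of x^(p^m) - x is a root of x^(p^n) - x). Here 4 | 8 (since 8 = 2·4), so F_{239^4} is a subfield of F_{239^8}, and [F_{239^8} : F_{239^4}] = 8/4 = 2.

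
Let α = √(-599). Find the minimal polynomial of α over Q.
m_α(x) = x^2 + 599

α satisfies α^2 + 599 = 0, so x^2 + 599 annihilates α. Since d = -599 is squarefree and ≠ 1, it is not a perfect square in Q, so x^2 + 599 has no rational root and is therefore irreducible over Q (a degree-2 polynomial over a field is irreducible iff it has no root). Hence m_α(x) = x^2 + 599.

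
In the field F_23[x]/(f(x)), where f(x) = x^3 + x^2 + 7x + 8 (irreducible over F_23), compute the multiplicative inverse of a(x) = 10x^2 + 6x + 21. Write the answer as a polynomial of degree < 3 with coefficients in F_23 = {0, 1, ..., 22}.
a(x)^(-1) ≡ x^2 + 12x + 7 (mod f(x))

Since f is irreducible over F_23, F_23[x]/(f) is a field and a(x) ≠ 0 has an inverse. Apply the extended Euclidean algorithm to f(x) and a(x) in F_23[x]: f(x) = (7x + 12)·a(x) + (18x + 9);  a(x) = (21x + 9)·(18x + 9) + (9). The last nonzero remainder is the constant 9 = gcd(f, a) in F_23. Back-substituting through the division chain expresses 9 = s(x)·a(x) + t(x)·f(x) with s(x) ≡ 9x^2 + 16x + 17 (mod f), so (9x^2 + 16x + 17)·a(x) ≡ 9 (mod f). Multiplying by 9^(-1) ≡ 18 in F_23 gives a(x)^(-1) ≡ 18·(9x^2 + 16x + 17) ≡ x^2 + 12x + 7 (mod f). Check: (10x^2 + 6x + 21)·(x^2 + 12x + 7) = 10x^4 + 11x^3 + 2x^2 + 18x + 9 ≡ 1 (mod x^3 + x^2 + 7x + 8).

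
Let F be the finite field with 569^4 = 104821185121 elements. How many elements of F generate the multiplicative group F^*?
There are φ(104821185120) = 26108006400 primitive elements

F_q^* is cyclic of order q - 1 = 104821185120. A cyclic group of order m has exactly φ(m) generators. Here m = 104821185120 = 2^5 · 3 · 5 · 19 · 71 · 161881, so the number of primitive elements is φ(104821185120) = 26108006400.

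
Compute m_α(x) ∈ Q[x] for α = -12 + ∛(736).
m_α(x) = x^3 + 36x^2 + 432x + 992

Set β = α + 12 = ∛(736), so β^3 = 736. Then (α + 12)^3 - 736 = 0, i.e. α is a root of g(x) = (x + 12)^3 - 736 = x^3 + 36x^2 + 432x + 992. Since g(x) = h(x + 12) where h(x) = x^3 - 736, and h is irreducible over Q (because 736 is not a perfect cube, so h has no rational root, and a monic cubic with no rational root is irreducible), g is also irreducible (irreducibility is preserved under the substitution x → x + 12). Hence m_α(x) = x^3 + 36x^2 + 432x + 992.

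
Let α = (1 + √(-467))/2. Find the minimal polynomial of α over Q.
m_α(x) = x^2 - x + 117

From 2α - 1 = √(-467), squaring gives (2α - 1)^2 = -467, i.e. 4α^2 - 4α + 1 = -467, so α^2 - α + (1 + 467)/4 = 0. Since -467 ≡ 1 (mod 4), (1 + 467)/4 = 117 ∈ Z. The polynomial x^2 - x + 117 has discriminant 1 - 4·(117) = -467, which is not a perfect square in Q (d = -467 is squarefree and ≠ 1), so x^2 - x + 117 is irreducible over Q. It is the minimal polynomial of α.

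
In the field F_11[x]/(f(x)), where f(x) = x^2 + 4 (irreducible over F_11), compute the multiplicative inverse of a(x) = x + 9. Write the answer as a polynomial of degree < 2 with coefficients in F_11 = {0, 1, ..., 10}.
a(x)^(-1) ≡ 4x + 8 (mod f(x))

Since f is irreducible over F_11, F_11[x]/(f) is a field and a(x) ≠ 0 has an inverse. Apply the extended Euclidean algorithm to f(x) and a(x) in F_11[x]: f(x) = (x + 2)·a(x) + (8). The last nonzero remainder is the constant 8 = gcd(f, a) in F_11. Back-substituting through the division chain expresses 8 = s(x)·a(x) + t(x)·f(x) with s(x) ≡ 10x + 9 (mod f), so (10x + 9)·a(x) ≡ 8 (mod f). Multiplying by 8^(-1) ≡ 7 in F_11 gives a(x)^(-1) ≡ 7·(10x + 9) ≡ 4x + 8 (mod f). Check: (x + 9)·(4x + 8) = 4x^2 + 6 ≡ 1 (mod x^2 + 4).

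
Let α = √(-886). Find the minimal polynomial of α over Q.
m_α(x) = x^2 + 886

α satisfies α^2 + 886 = 0, so x^2 + 886 annihilates α. Since d = -886 is squarefree and ≠ 1, it is not a perfect square in Q, so x^2 + 886 has no rational root and is therefore irreducible over Q (a degree-2 polynomial over a field is irreducible iff it has no root). Hence m_α(x) = x^2 + 886.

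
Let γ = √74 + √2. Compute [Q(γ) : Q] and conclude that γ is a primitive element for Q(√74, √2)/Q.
[Q(γ) : Q] = 4 (equivalently, Q(γ) = Q(√74, √2))

Obviously Q(γ) ⊆ Q(√74, √2), and [Q(√74, √2):Q] = 4 (since 74, 2 are distinct squarefree integers > 1 with 148 not a perfect square). To show equality we compute the minimal polynomial of γ. From γ = √74 + √2: γ^2 = 74 + 2√(148) + 2 = 76 + 2√(148), so γ^2 - 76 = 2√(148); squaring, (γ^2 - 76)^2 = 4·148, i.e. γ^4 - 152γ^2 + 5776 - 592 = 0, i.e. γ^4 - 152γ^2 + 5184 = 0. So γ is a root of x^4 - 152x^2 + 5184. This polynomial is irreducible over Q: it has no rational root (each ±√74 ± √2 is irrational), and any factorization into two quadratics over Q would force √(148) ∈ Q (pairing opposite roots) or √74, √2 ∈ Q (other pairings), all impossible. Hence [Q(γ):Q] = 4 = [Q(√74, √2):Q], so Q(γ) = Q(√74, √2).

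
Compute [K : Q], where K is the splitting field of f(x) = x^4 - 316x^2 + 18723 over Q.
[K : Q] = 4

Solving the quadratic in x^2: x^2 = (316 ± √(316^2 - 4·18723))/2 = (316 ± √24964)/2 = (316 ± 158)/2, giving x^2 = 237 or x^2 = 79. So f(x) = (x^2 - 237)(x^2 - 79) and the roots of f are ±√237, ±√79. Hence the splitting field is K = Q(√237, √79). Since 237 and 79 are distinct squarefree integers > 1, their product 18723 is not a perfect square, so √79 ∉ Q(√237). By the tower law [K:Q] = [Q(√237,√79):Q(√237)] · [Q(√237):Q] = 2 · 2 = 4.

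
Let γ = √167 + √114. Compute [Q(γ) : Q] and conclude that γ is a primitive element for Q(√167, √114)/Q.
[Q(γ) : Q] = 4 (equivalently, Q(γ) = Q(√167, √114))

Obviously Q(γ) ⊆ Q(√167, √114), and [Q(√167, √114):Q] = 4 (since 167, 114 are distinct squarefree integers > 1 with 19038 not a perfect square). To show equality we compute the minimal polynomial of γ. From γ = √167 + √114: γ^2 = 167 + 2√(19038) + 114 = 281 + 2√(19038), so γ^2 - 281 = 2√(19038); squaring, (γ^2 - 281)^2 = 4·19038, i.e. γ^4 - 562γ^2 + 78961 - 76152 = 0, i.e. γ^4 - 562γ^2 + 2809 = 0. So γ is a root of x^4 - 562x^2 + 2809. This polynomial is irreducible over Q: it has no rational root (each ±√167 ± √114 is irrational), and any factorization into two quadratics over Q would force √(19038) ∈ Q (pairing opposite roots) or √167, √114 ∈ Q (other pairings), all impossible. Hence [Q(γ):Q] = 4 = [Q(√167, √114):Q], so Q(γ) = Q(√167, √114).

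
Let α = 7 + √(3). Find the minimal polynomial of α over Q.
m_α(x) = x^2 - 14x + 46

From α - 7 = √(3), squaring gives (α - 7)^2 = 3, i.e. α^2 - 14α + 49 = 3, so α^2 - 14α + 46 = 0. The discriminant of x^2 - 14x + 46 is (-14)^2 - 4·(46) = 196 - 184 = 12, and 4·(3) is not a perfect square in Q since 3 is squarefree and ≠ 1. Hence x^2 - 14x + 46 is irreducible over Q and is the minimal polynomial of α.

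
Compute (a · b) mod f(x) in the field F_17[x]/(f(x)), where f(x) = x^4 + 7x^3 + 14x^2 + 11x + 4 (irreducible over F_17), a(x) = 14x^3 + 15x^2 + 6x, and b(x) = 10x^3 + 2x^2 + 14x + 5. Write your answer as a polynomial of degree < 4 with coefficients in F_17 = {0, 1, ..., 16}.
a · b ≡ 12x^3 + 11x^2 + x + 16 (mod f(x))

Multiply in F_17[x]: a(x)·b(x) = (14x^3 + 15x^2 + 6x)·(10x^3 + 2x^2 + 14x + 5) = 4x^6 + 8x^5 + 14x^4 + 3x^3 + 6x^2 + 13x. This has degree ≥ 4, so divide by f(x) over F_17: 4x^6 + 8x^5 + 14x^4 + 3x^3 + 6x^2 + 13x = (4x^2 + 14x + 13)·(x^4 + 7x^3 + 14x^2 + 11x + 4) + (12x^3 + 11x^2 + x + 16). Hence a·b ≡ 12x^3 + 11x^2 + x + 16 (mod f). (F_17[x]/(f) is a field with 17^4 = 83521 elements since f is irreducible of degree 4.)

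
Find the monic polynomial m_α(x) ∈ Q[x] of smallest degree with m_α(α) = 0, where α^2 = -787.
m_α(x) = x^2 + 787

α satisfies α^2 + 787 = 0, so x^2 + 787 annihilates α. Since d = -787 is squarefree and ≠ 1, it is not a perfect square in Q, so x^2 + 787 has no rational root and is therefore irreducible over Q (a degree-2 polynomial over a field is irreducible iff it has no root). Hence m_α(x) = x^2 + 787.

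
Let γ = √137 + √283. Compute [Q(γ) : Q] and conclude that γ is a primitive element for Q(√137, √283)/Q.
[Q(γ) : Q] = 4 (equivalently, Q(γ) = Q(√137, √283))

Obviously Q(γ) ⊆ Q(√137, √283), and [Q(√137, √283):Q] = 4 (since 137, 283 are distinct squarefree integers > 1 with 38771 not a perfect square). To show equality we compute the minimal polynomial of γ. From γ = √137 + √283: γ^2 = 137 + 2√(38771) + 283 = 420 + 2√(38771), so γ^2 - 420 = 2√(38771); squaring, (γ^2 - 420)^2 = 4·38771, i.e. γ^4 - 840γ^2 + 176400 - 155084 = 0, i.e. γ^4 - 840γ^2 + 21316 = 0. So γ is a root of x^4 - 840x^2 + 21316. This polynomial is irreducible over Q: it has no rational root (each ±√137 ± √283 is irrational), and any factorization into two quadratics over Q would force √(38771) ∈ Q (pairing opposite roots) or √137, √283 ∈ Q (other pairings), all impossible. Hence [Q(γ):Q] = 4 = [Q(√137, √283):Q], so Q(γ) = Q(√137, √283).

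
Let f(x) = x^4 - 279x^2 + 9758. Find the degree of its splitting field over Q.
[K : Q] = 4

Solving the quadratic in x^2: x^2 = (279 ± √(279^2 - 4·9758))/2 = (279 ± √38809)/2 = (279 ± 197)/2, giving x^2 = 238 or x^2 = 41. So f(x) = (x^2 - 238)(x^2 - 41) and the roots of f are ±√238, ±√41. Hence the splitting field is K = Q(√238, √41). Since 238 and 41 are distinct squarefree integers > 1, their product 9758 is not a perfect square, so √41 ∉ Q(√238). By the tower law [K:Q] = [Q(√238,√41):Q(√238)] · [Q(√238):Q] = 2 · 2 = 4.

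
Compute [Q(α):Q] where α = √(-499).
[Q(α):Q] = 2

[Q(α):Q] equals the degree of the minimal polynomial of α. Here α^2 = -499 and x^2 + 499 is irreducible (d = -499 is squarefree, ≠ 1, hence not a square), so deg(m_α) = 2. Thus [Q(α):Q] = 2.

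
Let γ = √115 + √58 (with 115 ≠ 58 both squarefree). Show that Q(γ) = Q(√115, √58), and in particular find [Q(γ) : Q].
[Q(γ) : Q] = 4 (equivalently, Q(γ) = Q(√115, √58))

Obviously Q(γ) ⊆ Q(√115, √58), and [Q(√115, √58):Q] = 4 (since 115, 58 are distinct squarefree integers > 1 with 6670 not a perfect square). To show equality we compute the minimal polynomial of γ. From γ = √115 + √58: γ^2 = 115 + 2√(6670) + 58 = 173 + 2√(6670), so γ^2 - 173 = 2√(6670); squaring, (γ^2 - 173)^2 = 4·6670, i.e. γ^4 - 346γ^2 + 29929 - 26680 = 0, i.e. γ^4 - 346γ^2 + 3249 = 0. So γ is a root of x^4 - 346x^2 + 3249. This polynomial is irreducible over Q: it has no rational root (each ±√115 ± √58 is irrational), and any factorization into two quadratics over Q would force √(6670) ∈ Q (pairing opposite roots) or √115, √58 ∈ Q (other pairings), all impossible. Hence [Q(γ):Q] = 4 = [Q(√115, √58):Q], so Q(γ) = Q(√115, √58).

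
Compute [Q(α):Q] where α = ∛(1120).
[Q(α):Q] = 3

The minimal polynomial of α is x^3 - 1120, irreducible over Q since 1120 is not a perfect cube (so x^3 - 1120 has no rational root). Hence [Q(α):Q] = deg(m_α) = 3.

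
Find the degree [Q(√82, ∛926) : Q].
[Q(√82, ∛926) : Q] = 6

Let L = Q(√82, ∛926). Since Q(√82) ⊂ L and [Q(√82):Q] = 2, the tower law gives 2 | [L:Q]. Likewise Q(∛926) ⊂ L with [Q(∛926):Q] = 3 (because 926 is not a perfect cube), so 3 | [L:Q]. As gcd(2,3) = 1, [L:Q] is divisible by 6. Conversely L is generated over Q by √82 and ∛926, so [L:Q] ≤ 2·3 = 6. Therefore [Q(√82, ∛926) : Q] = 6.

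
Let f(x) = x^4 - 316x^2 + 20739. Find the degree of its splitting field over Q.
[K : Q] = 4

Solving the quadratic in x^2: x^2 = (316 ± √(316^2 - 4·20739))/2 = (316 ± √16900)/2 = (316 ± 130)/2, giving x^2 = 93 or x^2 = 223. So f(x) = (x^2 - 93)(x^2 - 223) and the roots of f are ±√93, ±√223. Hence the splitting field is K = Q(√93, √223). Since 93 and 223 are distinct squarefree integers > 1, their product 20739 is not a perfect square, so √223 ∉ Q(√93). By the tower law [K:Q] = [Q(√93,√223):Q(√93)] · [Q(√93):Q] = 2 · 2 = 4.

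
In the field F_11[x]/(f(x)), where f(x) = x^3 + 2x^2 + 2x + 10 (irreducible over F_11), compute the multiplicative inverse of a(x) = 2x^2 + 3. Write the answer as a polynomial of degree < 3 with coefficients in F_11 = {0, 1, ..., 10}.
a(x)^(-1) ≡ 9x^2 + 2x (mod f(x))

Since f is irreducible over F_11, F_11[x]/(f) is a field and a(x) ≠ 0 has an inverse. Apply the extended Euclidean algorithm to f(x) and a(x) in F_11[x]: f(x) = (6x + 1)·a(x) + (6x + 7);  a(x) = (4x + 10)·(6x + 7) + (10). The last nonzero remainder is the constant 10 = gcd(f, a) in F_11. Back-substituting through the division chain expresses 10 = s(x)·a(x) + t(x)·f(x) with s(x) ≡ 2x^2 + 9x (mod f), so (2x^2 + 9x)·a(x) ≡ 10 (mod f). Multiplying by 10^(-1) ≡ 10 in F_11 gives a(x)^(-1) ≡ 10·(2x^2 + 9x) ≡ 9x^2 + 2x (mod f). Check: (2x^2 + 3)·(9x^2 + 2x) = 7x^4 + 4x^3 + 5x^2 + 6x ≡ 1 (mod x^3 + 2x^2 + 2x + 10).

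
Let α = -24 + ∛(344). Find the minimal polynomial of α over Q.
m_α(x) = x^3 + 72x^2 + 1728x + 13480

Set β = α + 24 = ∛(344), so β^3 = 344. Then (α + 24)^3 - 344 = 0, i.e. α is a root of g(x) = (x + 24)^3 - 344 = x^3 + 72x^2 + 1728x + 13480. Since g(x) = h(x + 24) where h(x) = x^3 - 344, and h is irreducible over Q (because 344 is not a perfect cube, so h has no rational root, and a monic cubic with no rational root is irreducible), g is also irreducible (irreducibility is preserved under the substitution x → x + 24). Hence m_α(x) = x^3 + 72x^2 + 1728x + 13480.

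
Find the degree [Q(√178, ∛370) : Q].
[Q(√178, ∛370) : Q] = 6

Let L = Q(√178, ∛370). Since Q(√178) ⊂ L and [Q(√178):Q] = 2, the tower law gives 2 | [L:Q]. Likewise Q(∛370) ⊂ L with [Q(∛370):Q] = 3 (because 370 is not a perfect cube), so 3 | [L:Q]. As gcd(2,3) = 1, [L:Q] is divisible by 6. Conversely L is generated over Q by √178 and ∛370, so [L:Q] ≤ 2·3 = 6. Therefore [Q(√178, ∛370) : Q] = 6.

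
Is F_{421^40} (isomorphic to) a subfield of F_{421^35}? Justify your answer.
No: F_{421^40} is not a subfield of F_{421^35}

F_{p^m} embeds in F_{p^n} iff m | n. Here 40 ∤ 35 (since 35 = 0·40 + 35 with remainder 35 ≠ 0), so F_{421^40} is not a subfield of F_{421^35}. Equivalently: if it were, the tower law would give 40 = [F_{421^40}:F_421] dividing [F_{421^35}:F_421] = 35, contradiction.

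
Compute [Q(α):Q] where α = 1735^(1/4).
[Q(α):Q] = 4

α is a root of x^4 - 1735. By Eisenstein's criterion at the prime p = 5 (which divides the constant term 1735 but p^2 = 25 does not, since 1735 is squarefree), x^4 - 1735 is irreducible over Q. Hence [Q(α):Q] = 4.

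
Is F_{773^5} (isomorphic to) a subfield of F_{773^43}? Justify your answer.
No: F_{773^5} is not a subfield of F_{773^43}

F_{p^m} embeds in F_{p^n} iff m | n. Here 5 ∤ 43 (since 43 = 8·5 + 3 with remainder 3 ≠ 0), so F_{773^5} is not a subfield of F_{773^43}. Equivalently: if it were, the tower law would give 5 = [F_{773^5}:F_773] dividing [F_{773^43}:F_773] = 43, contradiction.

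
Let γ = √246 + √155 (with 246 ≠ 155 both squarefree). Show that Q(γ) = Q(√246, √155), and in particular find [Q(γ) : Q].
[Q(γ) : Q] = 4 (equivalently, Q(γ) = Q(√246, √155))

Obviously Q(γ) ⊆ Q(√246, √155), and [Q(√246, √155):Q] = 4 (since 246, 155 are distinct squarefree integers > 1 with 38130 not a perfect square). To show equality we compute the minimal polynomial of γ. From γ = √246 + √155: γ^2 = 246 + 2√(38130) + 155 = 401 + 2√(38130), so γ^2 - 401 = 2√(38130); squaring, (γ^2 - 401)^2 = 4·38130, i.e. γ^4 - 802γ^2 + 160801 - 152520 = 0, i.e. γ^4 - 802γ^2 + 8281 = 0. So γ is a root of x^4 - 802x^2 + 8281. This polynomial is irreducible over Q: it has no rational root (each ±√246 ± √155 is irrational), and any factorization into two quadratics over Q would force √(38130) ∈ Q (pairing opposite roots) or √246, √155 ∈ Q (other pairings), all impossible. Hence [Q(γ):Q] = 4 = [Q(√246, √155):Q], so Q(γ) = Q(√246, √155).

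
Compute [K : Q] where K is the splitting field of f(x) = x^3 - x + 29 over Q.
[K : Q] = 6

By the rational root test, any rational root of the monic integer polynomial f(x) = x^3 - x + 29 must be an integer dividing the constant term 29, i.e. one of ±{1, 29}. Evaluating: f(1) = 29, f(-1) = 29, f(29) = 24389, f(-29) = -24331; none is 0, so f has no rational root and is therefore irreducible over Q (a cubic with no linear factor over a field is irreducible). For an irreducible cubic, the Galois group is A_3 or S_3 according as the discriminant disc(f) = -4a^3 - 27b^2 = -4·(-1)^3 - 27·(29)^2 = -22703 is or is not a square in Q. Here disc(f) = -22703 is not a perfect square in Q, so the Galois group of f over Q is not contained in A_3 and must be all of S_3. The splitting field has degree |S_3| = 6 over Q, so [K : Q] = 6.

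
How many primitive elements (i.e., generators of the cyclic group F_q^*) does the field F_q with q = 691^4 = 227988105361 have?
There are φ(227988105360) = 57471270912 primitive elements

F_q^* is cyclic of order q - 1 = 227988105360. A cyclic group of order m has exactly φ(m) generators. Here m = 227988105360 = 2^4 · 3 · 5 · 23 · 173 · 193 · 1237, so the number of primitive elements is φ(227988105360) = 57471270912.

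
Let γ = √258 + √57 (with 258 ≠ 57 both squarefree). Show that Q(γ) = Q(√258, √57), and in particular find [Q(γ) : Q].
[Q(γ) : Q] = 4 (equivalently, Q(γ) = Q(√258, √57))

Obviously Q(γ) ⊆ Q(√258, √57), and [Q(√258, √57):Q] = 4 (since 258, 57 are distinct squarefree integers > 1 with 14706 not a perfect square). To show equality we compute the minimal polynomial of γ. From γ = √258 + √57: γ^2 = 258 + 2√(14706) + 57 = 315 + 2√(14706), so γ^2 - 315 = 2√(14706); squaring, (γ^2 - 315)^2 = 4·14706, i.e. γ^4 - 630γ^2 + 99225 - 58824 = 0, i.e. γ^4 - 630γ^2 + 40401 = 0. So γ is a root of x^4 - 630x^2 + 40401. This polynomial is irreducible over Q: it has no rational root (each ±√258 ± √57 is irrational), and any factorization into two quadratics over Q would force √(14706) ∈ Q (pairing opposite roots) or √258, √57 ∈ Q (other pairings), all impossible. Hence [Q(γ):Q] = 4 = [Q(√258, √57):Q], so Q(γ) = Q(√258, √57).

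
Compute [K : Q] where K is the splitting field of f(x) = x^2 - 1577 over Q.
[K : Q] = 2

f(x) = x^2 - 1577 factors as (x - √1577)(x + √1577). The splitting field is K = Q(√1577). Since 1577 is squarefree and > 1, it is not a perfect square, so x^2 - 1577 is irreducible over Q and [Q(√1577) : Q] = 2. Hence [K : Q] = 2.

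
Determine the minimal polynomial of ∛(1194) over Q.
m_α(x) = x^3 - 1194

α satisfies α^3 = 1194, so x^3 - 1194 annihilates α. By the rational root test, a rational root p/q (in lowest terms) of x^3 - 1194 would satisfy p^3 = 1194 q^3, forcing q = 1 and p^3 = 1194; but 1194 is not a perfect cube, contradiction. A monic cubic over Q with no rational root is irreducible (any nontrivial factorization would include a linear factor). Hence x^3 - 1194 is the minimal polynomial of α, and in particular [Q(α):Q] = 3.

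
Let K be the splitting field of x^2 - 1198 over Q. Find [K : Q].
[K : Q] = 2

f(x) = x^2 - 1198 factors as (x - √1198)(x + √1198). The splitting field is K = Q(√1198). Since 1198 is squarefree and > 1, it is not a perfect square, so x^2 - 1198 is irreducible over Q and [Q(√1198) : Q] = 2. Hence [K : Q] = 2.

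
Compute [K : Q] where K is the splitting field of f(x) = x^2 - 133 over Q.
[K : Q] = 2

f(x) = x^2 - 133 factors as (x - √133)(x + √133). The splitting field is K = Q(√133). Since 133 is squarefree and > 1, it is not a perfect square, so x^2 - 133 is irreducible over Q and [Q(√133) : Q] = 2. Hence [K : Q] = 2.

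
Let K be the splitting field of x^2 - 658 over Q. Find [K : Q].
[K : Q] = 2

f(x) = x^2 - 658 factors as (x - √658)(x + √658). The splitting field is K = Q(√658). Since 658 is squarefree and > 1, it is not a perfect square, so x^2 - 658 is irreducible over Q and [Q(√658) : Q] = 2. Hence [K : Q] = 2.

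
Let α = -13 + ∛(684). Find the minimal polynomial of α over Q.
m_α(x) = x^3 + 39x^2 + 507x + 1513

Set β = α + 13 = ∛(684), so β^3 = 684. Then (α + 13)^3 - 684 = 0, i.e. α is a root of g(x) = (x + 13)^3 - 684 = x^3 + 39x^2 + 507x + 1513. Since g(x) = h(x + 13) where h(x) = x^3 - 684, and h is irreducible over Q (because 684 is not a perfect cube, so h has no rational root, and a monic cubic with no rational root is irreducible), g is also irreducible (irreducibility is preserved under the substitution x → x + 13). Hence m_α(x) = x^3 + 39x^2 + 507x + 1513.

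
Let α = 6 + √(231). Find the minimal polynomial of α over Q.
m_α(x) = x^2 - 12x - 195

From α - 6 = √(231), squaring gives (α - 6)^2 = 231, i.e. α^2 - 12α + 36 = 231, so α^2 - 12α - 195 = 0. The discriminant of x^2 - 12x - 195 is (-12)^2 - 4·(-195) = 144 + 780 = 924, and 4·(231) is not a perfect square in Q since 231 is squarefree and ≠ 1. Hence x^2 - 12x - 195 is irreducible over Q and is the minimal polynomial of α.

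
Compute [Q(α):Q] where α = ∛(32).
[Q(α):Q] = 3

The minimal polynomial of α is x^3 - 32, irreducible over Q since 32 is not a perfect cube (so x^3 - 32 has no rational root). Hence [Q(α):Q] = deg(m_α) = 3.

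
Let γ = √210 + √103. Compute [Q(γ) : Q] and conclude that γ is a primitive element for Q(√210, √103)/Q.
[Q(γ) : Q] = 4 (equivalently, Q(γ) = Q(√210, √103))

Obviously Q(γ) ⊆ Q(√210, √103), and [Q(√210, √103):Q] = 4 (since 210, 103 are distinct squarefree integers > 1 with 21630 not a perfect square). To show equality we compute the minimal polynomial of γ. From γ = √210 + √103: γ^2 = 210 + 2√(21630) + 103 = 313 + 2√(21630), so γ^2 - 313 = 2√(21630); squaring, (γ^2 - 313)^2 = 4·21630, i.e. γ^4 - 626γ^2 + 97969 - 86520 = 0, i.e. γ^4 - 626γ^2 + 11449 = 0. So γ is a root of x^4 - 626x^2 + 11449. This polynomial is irreducible over Q: it has no rational root (each ±√210 ± √103 is irrational), and any factorization into two quadratics over Q would force √(21630) ∈ Q (pairing opposite roots) or √210, √103 ∈ Q (other pairings), all impossible. Hence [Q(γ):Q] = 4 = [Q(√210, √103):Q], so Q(γ) = Q(√210, √103).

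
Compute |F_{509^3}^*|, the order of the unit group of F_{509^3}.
|F_{509^3}^*| = 131872228

F_{509^3} has 509^3 = 131872229 elements; its multiplicative group consists of all nonzero elements, so |F_{509^3}^*| = 131872229 - 1 = 131872228. (It is cyclic since any finite subgroup of the multiplicative group of a field is cyclic.)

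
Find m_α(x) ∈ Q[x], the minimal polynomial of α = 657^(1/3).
m_α(x) = x^3 - 657

α satisfies α^3 = 657, so x^3 - 657 annihilates α. By the rational root test, a rational root p/q (in lowest terms) of x^3 - 657 would satisfy p^3 = 657 q^3, forcing q = 1 and p^3 = 657; but 657 is not a perfect cube, contradiction. A monic cubic over Q with no rational root is irreducible (any nontrivial factorization would include a linear factor). Hence x^3 - 657 is the minimal polynomial of α, and in particular [Q(α):Q] = 3.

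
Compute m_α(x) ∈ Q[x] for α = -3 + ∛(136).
m_α(x) = x^3 + 9x^2 + 27x - 109

Set β = α + 3 = ∛(136), so β^3 = 136. Then (α + 3)^3 - 136 = 0, i.e. α is a root of g(x) = (x + 3)^3 - 136 = x^3 + 9x^2 + 27x - 109. Since g(x) = h(x + 3) where h(x) = x^3 - 136, and h is irreducible over Q (because 136 is not a perfect cube, so h has no rational root, and a monic cubic with no rational root is irreducible), g is also irreducible (irreducibility is preserved under the substitution x → x + 3). Hence m_α(x) = x^3 + 9x^2 + 27x - 109.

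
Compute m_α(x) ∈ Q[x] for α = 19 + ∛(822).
m_α(x) = x^3 - 57x^2 + 1083x - 7681

Set β = α - 19 = ∛(822), so β^3 = 822. Then (α - 19)^3 - 822 = 0, i.e. α is a root of g(x) = (x - 19)^3 - 822 = x^3 - 57x^2 + 1083x - 7681. Since g(x) = h(x - 19) where h(x) = x^3 - 822, and h is irreducible over Q (because 822 is not a perfect cube, so h has no rational root, and a monic cubic with no rational root is irreducible), g is also irreducible (irreducibility is preserved under the substitution x → x - 19). Hence m_α(x) = x^3 - 57x^2 + 1083x - 7681.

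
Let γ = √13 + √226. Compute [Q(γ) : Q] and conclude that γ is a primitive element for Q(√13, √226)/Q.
[Q(γ) : Q] = 4 (equivalently, Q(γ) = Q(√13, √226))

Obviously Q(γ) ⊆ Q(√13, √226), and [Q(√13, √226):Q] = 4 (since 13, 226 are distinct squarefree integers > 1 with 2938 not a perfect square). To show equality we compute the minimal polynomial of γ. From γ = √13 + √226: γ^2 = 13 + 2√(2938) + 226 = 239 + 2√(2938), so γ^2 - 239 = 2√(2938); squaring, (γ^2 - 239)^2 = 4·2938, i.e. γ^4 - 478γ^2 + 57121 - 11752 = 0, i.e. γ^4 - 478γ^2 + 45369 = 0. So γ is a root of x^4 - 478x^2 + 45369. This polynomial is irreducible over Q: it has no rational root (each ±√13 ± √226 is irrational), and any factorization into two quadratics over Q would force √(2938) ∈ Q (pairing opposite roots) or √13, √226 ∈ Q (other pairings), all impossible. Hence [Q(γ):Q] = 4 = [Q(√13, √226):Q], so Q(γ) = Q(√13, √226).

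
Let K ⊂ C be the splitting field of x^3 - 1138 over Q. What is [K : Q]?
[K : Q] = 6

The roots of x^3 - 1138 are ∛1138, ω∛1138, ω^2∛1138 where ω = e^(2πi/3) is a primitive cube root of unity, so K = Q(∛1138, ω). Now [Q(∛1138):Q] = 3 (since 1138 is not a perfect cube, x^3 - 1138 is irreducible) and [Q(ω):Q] = 2. Both 2 and 3 divide [K:Q], and [K:Q] ≤ 3·2 = 6, so [K:Q] = 6. (Equivalently: Q(∛1138) ⊂ R but ω ∉ R, so [K : Q(∛1138)] = 2.)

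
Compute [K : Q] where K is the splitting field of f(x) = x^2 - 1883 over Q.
[K : Q] = 2

f(x) = x^2 - 1883 factors as (x - √1883)(x + √1883). The splitting field is K = Q(√1883). Since 1883 is squarefree and > 1, it is not a perfect square, so x^2 - 1883 is irreducible over Q and [Q(√1883) : Q] = 2. Hence [K : Q] = 2.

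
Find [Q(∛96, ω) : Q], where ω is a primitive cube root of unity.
[Q(∛96, ω) : Q] = 6

[Q(∛96):Q] = 3 (min poly x^3 - 96, irreducible since 96 is not a perfect cube). [Q(ω):Q] = 2 (min poly x^2 + x + 1). Since Q(∛96) ⊂ R and ω ∉ R, we have ω ∉ Q(∛96), so x^2 + x + 1 remains irreducible over Q(∛96) and [Q(∛96, ω) : Q(∛96)] = 2. By the tower law, [Q(∛96, ω) : Q] = 3 · 2 = 6. (In fact Q(∛96, ω) is the splitting field of x^3 - 96 over Q.)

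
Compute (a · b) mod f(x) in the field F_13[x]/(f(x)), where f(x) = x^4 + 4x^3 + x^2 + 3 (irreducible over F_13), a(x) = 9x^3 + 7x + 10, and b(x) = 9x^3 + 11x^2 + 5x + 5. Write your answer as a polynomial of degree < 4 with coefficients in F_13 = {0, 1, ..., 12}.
a · b ≡ 5x^3 + 2x^2 + 6x + 12 (mod f(x))

Multiply in F_13[x]: a(x)·b(x) = (9x^3 + 7x + 10)·(9x^3 + 11x^2 + 5x + 5) = 3x^6 + 8x^5 + 4x^4 + 4x^3 + 2x^2 + 7x + 11. This has degree ≥ 4, so divide by f(x) over F_13: 3x^6 + 8x^5 + 4x^4 + 4x^3 + 2x^2 + 7x + 11 = (3x^2 + 9x + 4)·(x^4 + 4x^3 + x^2 + 3) + (5x^3 + 2x^2 + 6x + 12). Hence a·b ≡ 5x^3 + 2x^2 + 6x + 12 (mod f). (F_13[x]/(f) is a field with 13^4 = 28561 elements since f is irreducible of degree 4.)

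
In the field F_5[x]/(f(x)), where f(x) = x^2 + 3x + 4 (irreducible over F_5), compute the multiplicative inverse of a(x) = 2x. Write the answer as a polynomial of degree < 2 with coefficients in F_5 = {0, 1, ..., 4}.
a(x)^(-1) ≡ 3x + 4 (mod f(x))

Since f is irreducible over F_5, F_5[x]/(f) is a field and a(x) ≠ 0 has an inverse. Apply the extended Euclidean algorithm to f(x) and a(x) in F_5[x]: f(x) = (3x + 4)·a(x) + (4). The last nonzero remainder is the constant 4 = gcd(f, a) in F_5. Back-substituting through the division chain expresses 4 = s(x)·a(x) + t(x)·f(x) with s(x) ≡ 2x + 1 (mod f), so (2x + 1)·a(x) ≡ 4 (mod f). Multiplying by 4^(-1) ≡ 4 in F_5 gives a(x)^(-1) ≡ 4·(2x + 1) ≡ 3x + 4 (mod f). Check: (2x)·(3x + 4) = x^2 + 3x ≡ 1 (mod x^2 + 3x + 4).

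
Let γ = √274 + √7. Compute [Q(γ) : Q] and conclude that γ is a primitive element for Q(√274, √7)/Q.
[Q(γ) : Q] = 4 (equivalently, Q(γ) = Q(√274, √7))

Obviously Q(γ) ⊆ Q(√274, √7), and [Q(√274, √7):Q] = 4 (since 274, 7 are distinct squarefree integers > 1 with 1918 not a perfect square). To show equality we compute the minimal polynomial of γ. From γ = √274 + √7: γ^2 = 274 + 2√(1918) + 7 = 281 + 2√(1918), so γ^2 - 281 = 2√(1918); squaring, (γ^2 - 281)^2 = 4·1918, i.e. γ^4 - 562γ^2 + 78961 - 7672 = 0, i.e. γ^4 - 562γ^2 + 71289 = 0. So γ is a root of x^4 - 562x^2 + 71289. This polynomial is irreducible over Q: it has no rational root (each ±√274 ± √7 is irrational), and any factorization into two quadratics over Q would force √(1918) ∈ Q (pairing opposite roots) or √274, √7 ∈ Q (other pairings), all impossible. Hence [Q(γ):Q] = 4 = [Q(√274, √7):Q], so Q(γ) = Q(√274, √7).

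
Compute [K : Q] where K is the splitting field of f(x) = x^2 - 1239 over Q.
[K : Q] = 2

f(x) = x^2 - 1239 factors as (x - √1239)(x + √1239). The splitting field is K = Q(√1239). Since 1239 is squarefree and > 1, it is not a perfect square, so x^2 - 1239 is irreducible over Q and [Q(√1239) : Q] = 2. Hence [K : Q] = 2.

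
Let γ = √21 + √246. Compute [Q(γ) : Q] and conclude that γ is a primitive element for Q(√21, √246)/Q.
[Q(γ) : Q] = 4 (equivalently, Q(γ) = Q(√21, √246))

Obviously Q(γ) ⊆ Q(√21, √246), and [Q(√21, √246):Q] = 4 (since 21, 246 are distinct squarefree integers > 1 with 5166 not a perfect square). To show equality we compute the minimal polynomial of γ. From γ = √21 + √246: γ^2 = 21 + 2√(5166) + 246 = 267 + 2√(5166), so γ^2 - 267 = 2√(5166); squaring, (γ^2 - 267)^2 = 4·5166, i.e. γ^4 - 534γ^2 + 71289 - 20664 = 0, i.e. γ^4 - 534γ^2 + 50625 = 0. So γ is a root of x^4 - 534x^2 + 50625. This polynomial is irreducible over Q: it has no rational root (each ±√21 ± √246 is irrational), and any factorization into two quadratics over Q would force √(5166) ∈ Q (pairing opposite roots) or √21, √246 ∈ Q (other pairings), all impossible. Hence [Q(γ):Q] = 4 = [Q(√21, √246):Q], so Q(γ) = Q(√21, √246).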